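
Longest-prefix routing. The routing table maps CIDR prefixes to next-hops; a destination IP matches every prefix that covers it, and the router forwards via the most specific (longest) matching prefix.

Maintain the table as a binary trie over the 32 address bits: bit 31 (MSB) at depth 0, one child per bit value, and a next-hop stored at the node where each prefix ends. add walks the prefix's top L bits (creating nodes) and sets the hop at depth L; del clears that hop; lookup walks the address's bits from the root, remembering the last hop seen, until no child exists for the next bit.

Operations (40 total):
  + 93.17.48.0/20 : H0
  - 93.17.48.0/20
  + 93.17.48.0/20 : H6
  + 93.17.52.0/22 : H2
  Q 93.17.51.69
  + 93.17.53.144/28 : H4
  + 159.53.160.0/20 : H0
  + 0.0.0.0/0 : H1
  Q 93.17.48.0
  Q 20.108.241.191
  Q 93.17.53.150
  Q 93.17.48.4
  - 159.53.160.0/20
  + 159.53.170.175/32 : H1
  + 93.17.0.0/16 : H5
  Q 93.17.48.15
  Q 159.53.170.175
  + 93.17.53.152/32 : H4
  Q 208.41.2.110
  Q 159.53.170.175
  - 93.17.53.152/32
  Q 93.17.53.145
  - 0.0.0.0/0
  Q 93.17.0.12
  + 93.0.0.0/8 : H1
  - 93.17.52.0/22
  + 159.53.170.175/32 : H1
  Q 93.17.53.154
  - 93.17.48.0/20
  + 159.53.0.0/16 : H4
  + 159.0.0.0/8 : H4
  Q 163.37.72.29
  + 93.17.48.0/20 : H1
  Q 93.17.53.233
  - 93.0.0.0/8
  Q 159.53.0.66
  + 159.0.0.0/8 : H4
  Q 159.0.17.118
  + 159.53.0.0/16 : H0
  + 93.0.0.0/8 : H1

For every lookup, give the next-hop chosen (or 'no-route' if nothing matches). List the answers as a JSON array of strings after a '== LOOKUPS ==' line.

Process each operation:
  add 93.17.48.0/20 -> H0 at depth 20
  - 93.17.48.0/20 clear@20
  add 93.17.48.0/20 -> H6 at depth 20
  add 93.17.52.0/22 -> H2 at depth 22
  Q 93.17.51.69: descend 010111010001000100110 ; hops seen [H6] ; pick H6
  add 93.17.53.144/28 -> H4 at depth 28
  add 159.53.160.0/20 -> H0 at depth 20
  add 0.0.0.0/0 -> H1 at depth 0
  Q 93.17.48.0: descend 010111010001000100110 ; hops seen [H1,H6] ; pick H6
  Q 20.108.241.191: descend 0 ; hops seen [H1] ; pick H1
  Q 93.17.53.150: descend 0101110100010001001101011001 ; hops seen [H1,H6,H2,H4] ; pick H4
  Q 93.17.48.4: descend 010111010001000100110 ; hops seen [H1,H6] ; pick H6
  - 159.53.160.0/20 clear@20
  add 159.53.170.175/32 -> H1 at depth 32
  add 93.17.0.0/16 -> H5 at depth 16
  Q 93.17.48.15: descend 010111010001000100110 ; hops seen [H1,H5,H6] ; pick H6
  Q 159.53.170.175: descend 10011111001101011010101010101111 ; hops seen [H1,H1] ; pick H1
  add 93.17.53.152/32 -> H4 at depth 32
  Q 208.41.2.110: descend 1 ; hops seen [H1] ; pick H1
  Q 159.53.170.175: descend 10011111001101011010101010101111 ; hops seen [H1,H1] ; pick H1
  - 93.17.53.152/32 clear@32
  Q 93.17.53.145: descend 0101110100010001001101011001 ; hops seen [H1,H5,H6,H2,H4] ; pick H4
  - 0.0.0.0/0 clear@0
  Q 93.17.0.12: descend 010111010001000100 ; hops seen [H5] ; pick H5
  add 93.0.0.0/8 -> H1 at depth 8
  - 93.17.52.0/22 clear@22
  add 159.53.170.175/32 -> H1 at depth 32
  Q 93.17.53.154: descend 010111010001000100110101100110 ; hops seen [H1,H5,H6,H4] ; pick H4
  - 93.17.48.0/20 clear@20
  add 159.53.0.0/16 -> H4 at depth 16
  add 159.0.0.0/8 -> H4 at depth 8
  Q 163.37.72.29: descend 10 ; hops seen [∅] ; pick no-route
  add 93.17.48.0/20 -> H1 at depth 20
  Q 93.17.53.233: descend 0101110100010001001101011 ; hops seen [H1,H5,H1] ; pick H1
  - 93.0.0.0/8 clear@8
  Q 159.53.0.66: descend 1001111100110101 ; hops seen [H4,H4] ; pick H4
  add 159.0.0.0/8 -> H4 at depth 8
  Q 159.0.17.118: descend 1001111100 ; hops seen [H4] ; pick H4
  add 159.53.0.0/16 -> H0 at depth 16
  add 93.0.0.0/8 -> H1 at depth 8

== LOOKUPS ==
["H6","H6","H1","H4","H6","H6","H1","H1","H1","H4","H5","H4","no-route","H1","H4","H4"]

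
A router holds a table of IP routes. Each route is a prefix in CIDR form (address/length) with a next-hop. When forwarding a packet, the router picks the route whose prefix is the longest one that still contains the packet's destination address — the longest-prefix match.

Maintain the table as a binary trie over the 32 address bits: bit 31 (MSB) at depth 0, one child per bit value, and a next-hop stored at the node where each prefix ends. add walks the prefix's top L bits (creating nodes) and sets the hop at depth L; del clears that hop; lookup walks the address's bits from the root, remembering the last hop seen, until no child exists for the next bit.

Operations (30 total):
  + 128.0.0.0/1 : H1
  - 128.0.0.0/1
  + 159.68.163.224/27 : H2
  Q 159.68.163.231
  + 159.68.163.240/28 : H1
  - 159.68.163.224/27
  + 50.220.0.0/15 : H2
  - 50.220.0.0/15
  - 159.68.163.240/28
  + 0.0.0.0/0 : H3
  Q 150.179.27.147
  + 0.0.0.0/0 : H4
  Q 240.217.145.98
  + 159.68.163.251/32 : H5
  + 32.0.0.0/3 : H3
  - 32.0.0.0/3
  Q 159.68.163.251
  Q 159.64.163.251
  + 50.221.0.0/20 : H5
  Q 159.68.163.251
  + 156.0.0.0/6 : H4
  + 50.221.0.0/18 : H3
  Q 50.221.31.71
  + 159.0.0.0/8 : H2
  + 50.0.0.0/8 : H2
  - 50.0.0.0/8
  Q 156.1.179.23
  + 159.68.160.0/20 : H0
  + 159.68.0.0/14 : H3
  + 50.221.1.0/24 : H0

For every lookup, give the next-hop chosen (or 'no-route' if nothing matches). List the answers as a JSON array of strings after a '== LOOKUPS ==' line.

Process each operation:
  add 128.0.0.0/1 -> H1 at depth 1
  del 128.0.0.0/1 (clear depth 1)
  add 159.68.163.224/27 -> H2 at depth 27
  lookup 159.68.163.231: bits 100111110100010010100011111 walk d0:-→d1:-→d2:-→d3:-→d4:-→d5:-→d6:-→d7:-→d8:-→d9:-→d10:-→d11:-→d12:-→d13:-→d14:-→d15:-→d16:-→d17:-→d18:-→d19:-→d20:-→d21:-→d22:-→d23:-→d24:-→d25:-→d26:-→d27:H2 -> H2
  add 159.68.163.240/28 -> H1 at depth 28
  del 159.68.163.224/27 (clear depth 27)
  add 50.220.0.0/15 -> H2 at depth 15
  del 50.220.0.0/15 (clear depth 15)
  del 159.68.163.240/28 (clear depth 28)
  add 0.0.0.0/0 -> H3 at depth 0
  lookup 150.179.27.147: bits 1001 walk d0:H3→d1:-→d2:-→d3:-→d4:- -> H3
  add 0.0.0.0/0 -> H4 at depth 0
  lookup 240.217.145.98: bits 1 walk d0:H4→d1:- -> H4
  add 159.68.163.251/32 -> H5 at depth 32
  add 32.0.0.0/3 -> H3 at depth 3
  del 32.0.0.0/3 (clear depth 3)
  lookup 159.68.163.251: bits 10011111010001001010001111111011 walk d0:H4→d1:-→d2:-→d3:-→d4:-→d5:-→d6:-→d7:-→d8:-→d9:-→d10:-→d11:-→d12:-→d13:-→d14:-→d15:-→d16:-→d17:-→d18:-→d19:-→d20:-→d21:-→d22:-→d23:-→d24:-→d25:-→d26:-→d27:-→d28:-→d29:-→d30:-→d31:-→d32:H5 -> H5
  lookup 159.64.163.251: bits 1001111101000 walk d0:H4→d1:-→d2:-→d3:-→d4:-→d5:-→d6:-→d7:-→d8:-→d9:-→d10:-→d11:-→d12:-→d13:- -> H4
  add 50.221.0.0/20 -> H5 at depth 20
  lookup 159.68.163.251: bits 10011111010001001010001111111011 walk d0:H4→d1:-→d2:-→d3:-→d4:-→d5:-→d6:-→d7:-→d8:-→d9:-→d10:-→d11:-→d12:-→d13:-→d14:-→d15:-→d16:-→d17:-→d18:-→d19:-→d20:-→d21:-→d22:-→d23:-→d24:-→d25:-→d26:-→d27:-→d28:-→d29:-→d30:-→d31:-→d32:H5 -> H5
  add 156.0.0.0/6 -> H4 at depth 6
  add 50.221.0.0/18 -> H3 at depth 18
  lookup 50.221.31.71: bits 0011001011011101000 walk d0:H4→d1:-→d2:-→d3:-→d4:-→d5:-→d6:-→d7:-→d8:-→d9:-→d10:-→d11:-→d12:-→d13:-→d14:-→d15:-→d16:-→d17:-→d18:H3→d19:- -> H3
  add 159.0.0.0/8 -> H2 at depth 8
  add 50.0.0.0/8 -> H2 at depth 8
  del 50.0.0.0/8 (clear depth 8)
  lookup 156.1.179.23: bits 100111 walk d0:H4→d1:-→d2:-→d3:-→d4:-→d5:-→d6:H4 -> H4
  add 159.68.160.0/20 -> H0 at depth 20
  add 159.68.0.0/14 -> H3 at depth 14
  add 50.221.1.0/24 -> H0 at depth 24

== LOOKUPS ==
["H2","H3","H4","H5","H4","H5","H3","H4"]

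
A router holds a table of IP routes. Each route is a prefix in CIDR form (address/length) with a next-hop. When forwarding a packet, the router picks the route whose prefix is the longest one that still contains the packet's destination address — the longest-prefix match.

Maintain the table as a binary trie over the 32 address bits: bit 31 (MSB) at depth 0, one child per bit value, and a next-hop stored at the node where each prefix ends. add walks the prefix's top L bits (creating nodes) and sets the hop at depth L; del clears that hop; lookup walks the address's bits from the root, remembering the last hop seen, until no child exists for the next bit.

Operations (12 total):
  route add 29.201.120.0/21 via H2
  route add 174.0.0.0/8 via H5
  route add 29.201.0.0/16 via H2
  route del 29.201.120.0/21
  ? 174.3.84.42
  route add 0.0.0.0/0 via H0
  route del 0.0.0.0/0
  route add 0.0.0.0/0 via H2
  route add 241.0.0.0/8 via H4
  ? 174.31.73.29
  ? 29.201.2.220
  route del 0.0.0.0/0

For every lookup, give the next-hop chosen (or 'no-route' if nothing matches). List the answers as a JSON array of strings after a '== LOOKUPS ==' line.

Process each operation:
  add 29.201.120.0/21 -> H2 at depth 21
  add 174.0.0.0/8 -> H5 at depth 8
  add 29.201.0.0/16 -> H2 at depth 16
  del 29.201.120.0/21 (clear depth 21)
  ? 174.3.84.42  path d0:-→d1:-→d2:-→d3:-→d4:-→d5:-→d6:-→d7:-→d8:H5  best=H5
  add 0.0.0.0/0 -> H0 at depth 0
  del 0.0.0.0/0 (clear depth 0)
  add 0.0.0.0/0 -> H2 at depth 0
  add 241.0.0.0/8 -> H4 at depth 8
  ? 174.31.73.29  path d0:H2→d1:-→d2:-→d3:-→d4:-→d5:-→d6:-→d7:-→d8:H5  best=H5
  ? 29.201.2.220  path d0:H2→d1:-→d2:-→d3:-→d4:-→d5:-→d6:-→d7:-→d8:-→d9:-→d10:-→d11:-→d12:-→d13:-→d14:-→d15:-→d16:H2→d17:-  best=H2
  del 0.0.0.0/0 (clear depth 0)

== LOOKUPS ==
["H5","H5","H2"]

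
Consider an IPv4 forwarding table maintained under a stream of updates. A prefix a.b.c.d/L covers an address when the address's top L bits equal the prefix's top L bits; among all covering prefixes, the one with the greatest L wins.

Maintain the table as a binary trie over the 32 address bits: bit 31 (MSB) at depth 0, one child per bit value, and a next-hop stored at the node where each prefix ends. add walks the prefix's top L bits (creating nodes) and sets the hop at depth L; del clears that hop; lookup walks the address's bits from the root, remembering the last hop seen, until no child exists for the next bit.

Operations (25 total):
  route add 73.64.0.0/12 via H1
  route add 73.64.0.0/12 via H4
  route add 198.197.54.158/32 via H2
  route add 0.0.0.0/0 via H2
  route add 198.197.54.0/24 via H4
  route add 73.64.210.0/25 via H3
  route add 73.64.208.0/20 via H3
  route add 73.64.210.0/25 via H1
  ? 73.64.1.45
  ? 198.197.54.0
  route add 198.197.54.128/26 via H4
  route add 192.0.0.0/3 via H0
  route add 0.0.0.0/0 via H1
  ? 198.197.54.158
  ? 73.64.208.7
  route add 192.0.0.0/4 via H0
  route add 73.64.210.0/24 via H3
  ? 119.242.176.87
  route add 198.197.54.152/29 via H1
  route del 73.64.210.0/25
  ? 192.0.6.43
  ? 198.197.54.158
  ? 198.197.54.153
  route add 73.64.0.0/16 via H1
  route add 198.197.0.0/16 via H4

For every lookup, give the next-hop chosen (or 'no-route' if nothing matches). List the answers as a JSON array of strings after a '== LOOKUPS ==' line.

Trace:
  + 73.64.0.0/12 (H1) depth=12
  + 73.64.0.0/12 (H4) depth=12
  + 198.197.54.158/32 (H2) depth=32
  + 0.0.0.0/0 (H2) depth=0
  + 198.197.54.0/24 (H4) depth=24
  + 73.64.210.0/25 (H3) depth=25
  + 73.64.208.0/20 (H3) depth=20
  + 73.64.210.0/25 (H1) depth=25
  lookup 73.64.1.45: bits 0100100101000000 walk d0:H2→d1:-→d2:-→d3:-→d4:-→d5:-→d6:-→d7:-→d8:-→d9:-→d10:-→d11:-→d12:H4→d13:-→d14:-→d15:-→d16:- -> H4
  lookup 198.197.54.0: bits 110001101100010100110110 walk d0:H2→d1:-→d2:-→d3:-→d4:-→d5:-→d6:-→d7:-→d8:-→d9:-→d10:-→d11:-→d12:-→d13:-→d14:-→d15:-→d16:-→d17:-→d18:-→d19:-→d20:-→d21:-→d22:-→d23:-→d24:H4 -> H4
  + 198.197.54.128/26 (H4) depth=26
  + 192.0.0.0/3 (H0) depth=3
  + 0.0.0.0/0 (H1) depth=0
  lookup 198.197.54.158: bits 11000110110001010011011010011110 walk d0:H1→d1:-→d2:-→d3:H0→d4:-→d5:-→d6:-→d7:-→d8:-→d9:-→d10:-→d11:-→d12:-→d13:-→d14:-→d15:-→d16:-→d17:-→d18:-→d19:-→d20:-→d21:-→d22:-→d23:-→d24:H4→d25:-→d26:H4→d27:-→d28:-→d29:-→d30:-→d31:-→d32:H2 -> H2
  lookup 73.64.208.7: bits 0100100101000000110100 walk d0:H1→d1:-→d2:-→d3:-→d4:-→d5:-→d6:-→d7:-→d8:-→d9:-→d10:-→d11:-→d12:H4→d13:-→d14:-→d15:-→d16:-→d17:-→d18:-→d19:-→d20:H3→d21:-→d22:- -> H3
  + 192.0.0.0/4 (H0) depth=4
  + 73.64.210.0/24 (H3) depth=24
  lookup 119.242.176.87: bits 01 walk d0:H1→d1:-→d2:- -> H1
  + 198.197.54.152/29 (H1) depth=29
  - 73.64.210.0/25 clear@25
  lookup 192.0.6.43: bits 11000 walk d0:H1→d1:-→d2:-→d3:H0→d4:H0→d5:- -> H0
  lookup 198.197.54.158: bits 11000110110001010011011010011110 walk d0:H1→d1:-→d2:-→d3:H0→d4:H0→d5:-→d6:-→d7:-→d8:-→d9:-→d10:-→d11:-→d12:-→d13:-→d14:-→d15:-→d16:-→d17:-→d18:-→d19:-→d20:-→d21:-→d22:-→d23:-→d24:H4→d25:-→d26:H4→d27:-→d28:-→d29:H1→d30:-→d31:-→d32:H2 -> H2
  lookup 198.197.54.153: bits 11000110110001010011011010011 walk d0:H1→d1:-→d2:-→d3:H0→d4:H0→d5:-→d6:-→d7:-→d8:-→d9:-→d10:-→d11:-→d12:-→d13:-→d14:-→d15:-→d16:-→d17:-→d18:-→d19:-→d20:-→d21:-→d22:-→d23:-→d24:H4→d25:-→d26:H4→d27:-→d28:-→d29:H1 -> H1
  + 73.64.0.0/16 (H1) depth=16
  + 198.197.0.0/16 (H4) depth=16

== LOOKUPS ==
["H4","H4","H2","H3","H1","H0","H2","H1"]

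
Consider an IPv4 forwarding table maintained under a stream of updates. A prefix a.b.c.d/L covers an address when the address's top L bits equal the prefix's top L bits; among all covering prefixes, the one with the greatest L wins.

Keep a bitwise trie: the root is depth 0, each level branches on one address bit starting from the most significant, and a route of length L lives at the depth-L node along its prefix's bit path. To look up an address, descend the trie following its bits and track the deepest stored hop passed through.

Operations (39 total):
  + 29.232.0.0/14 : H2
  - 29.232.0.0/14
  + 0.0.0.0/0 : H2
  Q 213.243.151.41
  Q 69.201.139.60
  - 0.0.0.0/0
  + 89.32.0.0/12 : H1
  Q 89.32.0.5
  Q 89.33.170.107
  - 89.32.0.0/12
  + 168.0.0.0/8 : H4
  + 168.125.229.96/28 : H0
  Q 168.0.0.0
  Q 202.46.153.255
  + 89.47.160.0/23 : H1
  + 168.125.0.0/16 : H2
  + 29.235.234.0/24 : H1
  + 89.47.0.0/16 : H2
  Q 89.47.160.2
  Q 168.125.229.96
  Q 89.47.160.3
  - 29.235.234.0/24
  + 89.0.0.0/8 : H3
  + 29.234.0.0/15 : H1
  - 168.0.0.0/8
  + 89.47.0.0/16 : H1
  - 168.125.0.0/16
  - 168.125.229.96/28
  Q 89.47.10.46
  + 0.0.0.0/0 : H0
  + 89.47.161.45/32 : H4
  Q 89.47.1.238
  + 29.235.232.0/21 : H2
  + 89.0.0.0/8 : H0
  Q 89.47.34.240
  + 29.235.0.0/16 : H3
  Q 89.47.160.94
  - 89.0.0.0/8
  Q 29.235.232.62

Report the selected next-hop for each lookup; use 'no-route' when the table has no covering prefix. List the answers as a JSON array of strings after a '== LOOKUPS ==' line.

Trace:
  + 29.232.0.0/14 (H2) depth=14
  - 29.232.0.0/14 clear@14
  + 0.0.0.0/0 (H2) depth=0
  ? 213.243.151.41  path d0:H2  best=H2
  ? 69.201.139.60  path d0:H2→d1:-  best=H2
  - 0.0.0.0/0 clear@0
  + 89.32.0.0/12 (H1) depth=12
  ? 89.32.0.5  path d0:-→d1:-→d2:-→d3:-→d4:-→d5:-→d6:-→d7:-→d8:-→d9:-→d10:-→d11:-→d12:H1  best=H1
  ? 89.33.170.107  path d0:-→d1:-→d2:-→d3:-→d4:-→d5:-→d6:-→d7:-→d8:-→d9:-→d10:-→d11:-→d12:H1  best=H1
  - 89.32.0.0/12 clear@12
  + 168.0.0.0/8 (H4) depth=8
  + 168.125.229.96/28 (H0) depth=28
  ? 168.0.0.0  path d0:-→d1:-→d2:-→d3:-→d4:-→d5:-→d6:-→d7:-→d8:H4→d9:-  best=H4
  ? 202.46.153.255  path d0:-→d1:-  best=no-route
  + 89.47.160.0/23 (H1) depth=23
  + 168.125.0.0/16 (H2) depth=16
  + 29.235.234.0/24 (H1) depth=24
  + 89.47.0.0/16 (H2) depth=16
  ? 89.47.160.2  path d0:-→d1:-→d2:-→d3:-→d4:-→d5:-→d6:-→d7:-→d8:-→d9:-→d10:-→d11:-→d12:-→d13:-→d14:-→d15:-→d16:H2→d17:-→d18:-→d19:-→d20:-→d21:-→d22:-→d23:H1  best=H1
  ? 168.125.229.96  path d0:-→d1:-→d2:-→d3:-→d4:-→d5:-→d6:-→d7:-→d8:H4→d9:-→d10:-→d11:-→d12:-→d13:-→d14:-→d15:-→d16:H2→d17:-→d18:-→d19:-→d20:-→d21:-→d22:-→d23:-→d24:-→d25:-→d26:-→d27:-→d28:H0  best=H0
  ? 89.47.160.3  path d0:-→d1:-→d2:-→d3:-→d4:-→d5:-→d6:-→d7:-→d8:-→d9:-→d10:-→d11:-→d12:-→d13:-→d14:-→d15:-→d16:H2→d17:-→d18:-→d19:-→d20:-→d21:-→d22:-→d23:H1  best=H1
  - 29.235.234.0/24 clear@24
  + 89.0.0.0/8 (H3) depth=8
  + 29.234.0.0/15 (H1) depth=15
  - 168.0.0.0/8 clear@8
  + 89.47.0.0/16 (H1) depth=16
  - 168.125.0.0/16 clear@16
  - 168.125.229.96/28 clear@28
  ? 89.47.10.46  path d0:-→d1:-→d2:-→d3:-→d4:-→d5:-→d6:-→d7:-→d8:H3→d9:-→d10:-→d11:-→d12:-→d13:-→d14:-→d15:-→d16:H1  best=H1
  + 0.0.0.0/0 (H0) depth=0
  + 89.47.161.45/32 (H4) depth=32
  ? 89.47.1.238  path d0:H0→d1:-→d2:-→d3:-→d4:-→d5:-→d6:-→d7:-→d8:H3→d9:-→d10:-→d11:-→d12:-→d13:-→d14:-→d15:-→d16:H1  best=H1
  + 29.235.232.0/21 (H2) depth=21
  + 89.0.0.0/8 (H0) depth=8
  ? 89.47.34.240  path d0:H0→d1:-→d2:-→d3:-→d4:-→d5:-→d6:-→d7:-→d8:H0→d9:-→d10:-→d11:-→d12:-→d13:-→d14:-→d15:-→d16:H1  best=H1
  + 29.235.0.0/16 (H3) depth=16
  ? 89.47.160.94  path d0:H0→d1:-→d2:-→d3:-→d4:-→d5:-→d6:-→d7:-→d8:H0→d9:-→d10:-→d11:-→d12:-→d13:-→d14:-→d15:-→d16:H1→d17:-→d18:-→d19:-→d20:-→d21:-→d22:-→d23:H1  best=H1
  - 89.0.0.0/8 clear@8
  ? 29.235.232.62  path d0:H0→d1:-→d2:-→d3:-→d4:-→d5:-→d6:-→d7:-→d8:-→d9:-→d10:-→d11:-→d12:-→d13:-→d14:-→d15:H1→d16:H3→d17:-→d18:-→d19:-→d20:-→d21:H2→d22:-  best=H2

== LOOKUPS ==
["H2","H2","H1","H1","H4","no-route","H1","H0","H1","H1","H1","H1","H1","H2"]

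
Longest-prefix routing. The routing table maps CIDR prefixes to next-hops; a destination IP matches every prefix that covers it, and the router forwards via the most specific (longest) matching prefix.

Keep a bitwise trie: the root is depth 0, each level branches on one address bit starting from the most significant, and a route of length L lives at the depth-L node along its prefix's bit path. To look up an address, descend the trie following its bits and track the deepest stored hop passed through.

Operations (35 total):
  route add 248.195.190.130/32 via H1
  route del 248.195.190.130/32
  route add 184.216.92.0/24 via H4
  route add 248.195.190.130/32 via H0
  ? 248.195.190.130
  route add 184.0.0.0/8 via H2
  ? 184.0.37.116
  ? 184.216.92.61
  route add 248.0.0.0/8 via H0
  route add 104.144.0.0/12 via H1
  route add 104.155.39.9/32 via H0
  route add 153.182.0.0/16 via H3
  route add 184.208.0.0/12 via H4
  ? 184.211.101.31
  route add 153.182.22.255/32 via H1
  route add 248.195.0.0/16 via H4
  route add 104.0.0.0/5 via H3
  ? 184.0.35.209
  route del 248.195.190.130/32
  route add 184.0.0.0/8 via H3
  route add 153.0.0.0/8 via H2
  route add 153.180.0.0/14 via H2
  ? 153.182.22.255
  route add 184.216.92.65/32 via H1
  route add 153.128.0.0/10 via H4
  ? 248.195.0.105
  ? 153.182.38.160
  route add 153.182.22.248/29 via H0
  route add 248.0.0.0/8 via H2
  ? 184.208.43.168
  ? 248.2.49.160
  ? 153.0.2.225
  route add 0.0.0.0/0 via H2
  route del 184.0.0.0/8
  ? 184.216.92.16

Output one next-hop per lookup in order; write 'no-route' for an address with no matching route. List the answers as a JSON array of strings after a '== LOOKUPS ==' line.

Trace:
  + 248.195.190.130/32 (H1) depth=32
  - 248.195.190.130/32 clear@32
  + 184.216.92.0/24 (H4) depth=24
  + 248.195.190.130/32 (H0) depth=32
  lookup 248.195.190.130: bits 11111000110000111011111010000010 walk d0:-→d1:-→d2:-→d3:-→d4:-→d5:-→d6:-→d7:-→d8:-→d9:-→d10:-→d11:-→d12:-→d13:-→d14:-→d15:-→d16:-→d17:-→d18:-→d19:-→d20:-→d21:-→d22:-→d23:-→d24:-→d25:-→d26:-→d27:-→d28:-→d29:-→d30:-→d31:-→d32:H0 -> H0
  + 184.0.0.0/8 (H2) depth=8
  lookup 184.0.37.116: bits 10111000 walk d0:-→d1:-→d2:-→d3:-→d4:-→d5:-→d6:-→d7:-→d8:H2 -> H2
  lookup 184.216.92.61: bits 101110001101100001011100 walk d0:-→d1:-→d2:-→d3:-→d4:-→d5:-→d6:-→d7:-→d8:H2→d9:-→d10:-→d11:-→d12:-→d13:-→d14:-→d15:-→d16:-→d17:-→d18:-→d19:-→d20:-→d21:-→d22:-→d23:-→d24:H4 -> H4
  + 248.0.0.0/8 (H0) depth=8
  + 104.144.0.0/12 (H1) depth=12
  + 104.155.39.9/32 (H0) depth=32
  + 153.182.0.0/16 (H3) depth=16
  + 184.208.0.0/12 (H4) depth=12
  lookup 184.211.101.31: bits 101110001101 walk d0:-→d1:-→d2:-→d3:-→d4:-→d5:-→d6:-→d7:-→d8:H2→d9:-→d10:-→d11:-→d12:H4 -> H4
  + 153.182.22.255/32 (H1) depth=32
  + 248.195.0.0/16 (H4) depth=16
  + 104.0.0.0/5 (H3) depth=5
  lookup 184.0.35.209: bits 10111000 walk d0:-→d1:-→d2:-→d3:-→d4:-→d5:-→d6:-→d7:-→d8:H2 -> H2
  - 248.195.190.130/32 clear@32
  + 184.0.0.0/8 (H3) depth=8
  + 153.0.0.0/8 (H2) depth=8
  + 153.180.0.0/14 (H2) depth=14
  lookup 153.182.22.255: bits 10011001101101100001011011111111 walk d0:-→d1:-→d2:-→d3:-→d4:-→d5:-→d6:-→d7:-→d8:H2→d9:-→d10:-→d11:-→d12:-→d13:-→d14:H2→d15:-→d16:H3→d17:-→d18:-→d19:-→d20:-→d21:-→d22:-→d23:-→d24:-→d25:-→d26:-→d27:-→d28:-→d29:-→d30:-→d31:-→d32:H1 -> H1
  + 184.216.92.65/32 (H1) depth=32
  + 153.128.0.0/10 (H4) depth=10
  lookup 248.195.0.105: bits 1111100011000011 walk d0:-→d1:-→d2:-→d3:-→d4:-→d5:-→d6:-→d7:-→d8:H0→d9:-→d10:-→d11:-→d12:-→d13:-→d14:-→d15:-→d16:H4 -> H4
  lookup 153.182.38.160: bits 100110011011011000 walk d0:-→d1:-→d2:-→d3:-→d4:-→d5:-→d6:-→d7:-→d8:H2→d9:-→d10:H4→d11:-→d12:-→d13:-→d14:H2→d15:-→d16:H3→d17:-→d18:- -> H3
  + 153.182.22.248/29 (H0) depth=29
  + 248.0.0.0/8 (H2) depth=8
  lookup 184.208.43.168: bits 101110001101 walk d0:-→d1:-→d2:-→d3:-→d4:-→d5:-→d6:-→d7:-→d8:H3→d9:-→d10:-→d11:-→d12:H4 -> H4
  lookup 248.2.49.160: bits 11111000 walk d0:-→d1:-→d2:-→d3:-→d4:-→d5:-→d6:-→d7:-→d8:H2 -> H2
  lookup 153.0.2.225: bits 10011001 walk d0:-→d1:-→d2:-→d3:-→d4:-→d5:-→d6:-→d7:-→d8:H2 -> H2
  + 0.0.0.0/0 (H2) depth=0
  - 184.0.0.0/8 clear@8
  lookup 184.216.92.16: bits 1011100011011000010111000 walk d0:H2→d1:-→d2:-→d3:-→d4:-→d5:-→d6:-→d7:-→d8:-→d9:-→d10:-→d11:-→d12:H4→d13:-→d14:-→d15:-→d16:-→d17:-→d18:-→d19:-→d20:-→d21:-→d22:-→d23:-→d24:H4→d25:- -> H4

== LOOKUPS ==
["H0","H2","H4","H4","H2","H1","H4","H3","H4","H2","H2","H4"]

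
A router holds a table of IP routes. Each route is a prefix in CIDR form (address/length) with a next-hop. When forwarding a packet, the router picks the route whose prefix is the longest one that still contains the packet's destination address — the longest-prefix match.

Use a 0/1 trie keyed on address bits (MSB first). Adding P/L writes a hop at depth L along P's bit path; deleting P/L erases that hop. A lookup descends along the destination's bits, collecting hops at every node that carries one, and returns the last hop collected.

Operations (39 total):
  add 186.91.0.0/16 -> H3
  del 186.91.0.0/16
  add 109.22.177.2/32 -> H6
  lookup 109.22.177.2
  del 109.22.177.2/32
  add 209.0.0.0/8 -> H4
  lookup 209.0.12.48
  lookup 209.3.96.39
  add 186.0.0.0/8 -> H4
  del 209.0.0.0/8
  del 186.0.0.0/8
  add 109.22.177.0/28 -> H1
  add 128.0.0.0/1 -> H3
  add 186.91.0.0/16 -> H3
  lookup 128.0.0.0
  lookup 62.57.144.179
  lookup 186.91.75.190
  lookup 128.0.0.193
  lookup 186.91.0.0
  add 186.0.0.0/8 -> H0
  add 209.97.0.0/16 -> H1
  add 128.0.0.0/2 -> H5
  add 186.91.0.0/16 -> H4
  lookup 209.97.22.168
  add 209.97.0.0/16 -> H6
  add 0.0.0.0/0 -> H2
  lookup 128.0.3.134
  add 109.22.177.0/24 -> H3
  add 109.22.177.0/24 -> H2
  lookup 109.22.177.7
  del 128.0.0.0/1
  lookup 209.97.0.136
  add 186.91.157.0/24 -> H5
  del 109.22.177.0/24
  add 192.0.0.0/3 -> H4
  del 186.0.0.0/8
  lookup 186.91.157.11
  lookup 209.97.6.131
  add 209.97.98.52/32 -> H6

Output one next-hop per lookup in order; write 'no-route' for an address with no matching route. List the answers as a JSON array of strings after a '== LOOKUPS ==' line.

Apply in order:
  + 186.91.0.0/16 (H3) depth=16
  del 186.91.0.0/16 (clear depth 16)
  + 109.22.177.2/32 (H6) depth=32
  lookup 109.22.177.2: bits 01101101000101101011000100000010 walk d0:-→d1:-→d2:-→d3:-→d4:-→d5:-→d6:-→d7:-→d8:-→d9:-→d10:-→d11:-→d12:-→d13:-→d14:-→d15:-→d16:-→d17:-→d18:-→d19:-→d20:-→d21:-→d22:-→d23:-→d24:-→d25:-→d26:-→d27:-→d28:-→d29:-→d30:-→d31:-→d32:H6 -> H6
  del 109.22.177.2/32 (clear depth 32)
  + 209.0.0.0/8 (H4) depth=8
  lookup 209.0.12.48: bits 11010001 walk d0:-→d1:-→d2:-→d3:-→d4:-→d5:-→d6:-→d7:-→d8:H4 -> H4
  lookup 209.3.96.39: bits 11010001 walk d0:-→d1:-→d2:-→d3:-→d4:-→d5:-→d6:-→d7:-→d8:H4 -> H4
  + 186.0.0.0/8 (H4) depth=8
  del 209.0.0.0/8 (clear depth 8)
  del 186.0.0.0/8 (clear depth 8)
  + 109.22.177.0/28 (H1) depth=28
  + 128.0.0.0/1 (H3) depth=1
  + 186.91.0.0/16 (H3) depth=16
  lookup 128.0.0.0: bits 10 walk d0:-→d1:H3→d2:- -> H3
  lookup 62.57.144.179: bits 0 walk d0:-→d1:- -> no-route
  lookup 186.91.75.190: bits 1011101001011011 walk d0:-→d1:H3→d2:-→d3:-→d4:-→d5:-→d6:-→d7:-→d8:-→d9:-→d10:-→d11:-→d12:-→d13:-→d14:-→d15:-→d16:H3 -> H3
  lookup 128.0.0.193: bits 10 walk d0:-→d1:H3→d2:- -> H3
  lookup 186.91.0.0: bits 1011101001011011 walk d0:-→d1:H3→d2:-→d3:-→d4:-→d5:-→d6:-→d7:-→d8:-→d9:-→d10:-→d11:-→d12:-→d13:-→d14:-→d15:-→d16:H3 -> H3
  + 186.0.0.0/8 (H0) depth=8
  + 209.97.0.0/16 (H1) depth=16
  + 128.0.0.0/2 (H5) depth=2
  + 186.91.0.0/16 (H4) depth=16
  lookup 209.97.22.168: bits 1101000101100001 walk d0:-→d1:H3→d2:-→d3:-→d4:-→d5:-→d6:-→d7:-→d8:-→d9:-→d10:-→d11:-→d12:-→d13:-→d14:-→d15:-→d16:H1 -> H1
  + 209.97.0.0/16 (H6) depth=16
  + 0.0.0.0/0 (H2) depth=0
  lookup 128.0.3.134: bits 10 walk d0:H2→d1:H3→d2:H5 -> H5
  + 109.22.177.0/24 (H3) depth=24
  + 109.22.177.0/24 (H2) depth=24
  lookup 109.22.177.7: bits 01101101000101101011000100000 walk d0:H2→d1:-→d2:-→d3:-→d4:-→d5:-→d6:-→d7:-→d8:-→d9:-→d10:-→d11:-→d12:-→d13:-→d14:-→d15:-→d16:-→d17:-→d18:-→d19:-→d20:-→d21:-→d22:-→d23:-→d24:H2→d25:-→d26:-→d27:-→d28:H1→d29:- -> H1
  del 128.0.0.0/1 (clear depth 1)
  lookup 209.97.0.136: bits 1101000101100001 walk d0:H2→d1:-→d2:-→d3:-→d4:-→d5:-→d6:-→d7:-→d8:-→d9:-→d10:-→d11:-→d12:-→d13:-→d14:-→d15:-→d16:H6 -> H6
  + 186.91.157.0/24 (H5) depth=24
  del 109.22.177.0/24 (clear depth 24)
  + 192.0.0.0/3 (H4) depth=3
  del 186.0.0.0/8 (clear depth 8)
  lookup 186.91.157.11: bits 101110100101101110011101 walk d0:H2→d1:-→d2:H5→d3:-→d4:-→d5:-→d6:-→d7:-→d8:-→d9:-→d10:-→d11:-→d12:-→d13:-→d14:-→d15:-→d16:H4→d17:-→d18:-→d19:-→d20:-→d21:-→d22:-→d23:-→d24:H5 -> H5
  lookup 209.97.6.131: bits 1101000101100001 walk d0:H2→d1:-→d2:-→d3:H4→d4:-→d5:-→d6:-→d7:-→d8:-→d9:-→d10:-→d11:-→d12:-→d13:-→d14:-→d15:-→d16:H6 -> H6
  + 209.97.98.52/32 (H6) depth=32

== LOOKUPS ==
["H6","H4","H4","H3","no-route","H3","H3","H3","H1","H5","H1","H6","H5","H6"]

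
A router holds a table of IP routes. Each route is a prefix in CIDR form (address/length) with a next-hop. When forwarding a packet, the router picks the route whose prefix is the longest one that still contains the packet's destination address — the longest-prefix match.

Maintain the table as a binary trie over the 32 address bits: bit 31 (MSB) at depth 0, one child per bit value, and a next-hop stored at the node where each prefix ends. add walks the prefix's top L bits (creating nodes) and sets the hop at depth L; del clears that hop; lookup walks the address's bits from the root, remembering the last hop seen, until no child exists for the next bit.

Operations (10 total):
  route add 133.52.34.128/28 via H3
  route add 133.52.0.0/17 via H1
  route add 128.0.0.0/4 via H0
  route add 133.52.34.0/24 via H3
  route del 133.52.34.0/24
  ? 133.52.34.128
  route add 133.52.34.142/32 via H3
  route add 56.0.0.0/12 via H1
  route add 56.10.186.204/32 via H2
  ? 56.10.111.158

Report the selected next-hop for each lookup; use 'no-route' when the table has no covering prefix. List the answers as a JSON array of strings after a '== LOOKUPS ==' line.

Apply in order:
  + 133.52.34.128/28 (H3) depth=28
  + 133.52.0.0/17 (H1) depth=17
  + 128.0.0.0/4 (H0) depth=4
  + 133.52.34.0/24 (H3) depth=24
  - 133.52.34.0/24 clear@24
  Q 133.52.34.128: descend 1000010100110100001000101000 ; hops seen [H0,H1,H3] ; pick H3
  + 133.52.34.142/32 (H3) depth=32
  + 56.0.0.0/12 (H1) depth=12
  + 56.10.186.204/32 (H2) depth=32
  Q 56.10.111.158: descend 0011100000001010 ; hops seen [H1] ; pick H1

== LOOKUPS ==
["H3","H1"]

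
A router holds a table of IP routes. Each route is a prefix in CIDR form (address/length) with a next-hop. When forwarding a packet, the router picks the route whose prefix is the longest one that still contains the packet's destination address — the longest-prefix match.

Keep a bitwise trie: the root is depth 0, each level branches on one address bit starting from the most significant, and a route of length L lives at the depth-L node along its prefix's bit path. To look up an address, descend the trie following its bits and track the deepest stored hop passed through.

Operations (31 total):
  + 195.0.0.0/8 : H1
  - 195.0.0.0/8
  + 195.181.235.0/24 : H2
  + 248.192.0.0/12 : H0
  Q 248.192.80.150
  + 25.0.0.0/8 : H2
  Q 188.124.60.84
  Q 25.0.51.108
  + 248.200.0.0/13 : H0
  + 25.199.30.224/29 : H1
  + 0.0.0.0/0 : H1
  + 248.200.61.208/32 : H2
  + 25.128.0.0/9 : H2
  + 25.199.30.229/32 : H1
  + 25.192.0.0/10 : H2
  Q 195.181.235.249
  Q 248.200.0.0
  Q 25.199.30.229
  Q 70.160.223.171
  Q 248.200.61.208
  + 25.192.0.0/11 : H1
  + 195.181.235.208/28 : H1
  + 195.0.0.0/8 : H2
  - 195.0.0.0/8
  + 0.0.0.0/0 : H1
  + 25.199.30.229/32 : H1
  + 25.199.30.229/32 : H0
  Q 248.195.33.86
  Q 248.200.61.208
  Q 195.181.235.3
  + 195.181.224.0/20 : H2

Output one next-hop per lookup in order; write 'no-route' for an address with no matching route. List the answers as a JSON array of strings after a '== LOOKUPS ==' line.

Trace:
  + 195.0.0.0/8 (H1) depth=8
  - 195.0.0.0/8 clear@8
  + 195.181.235.0/24 (H2) depth=24
  + 248.192.0.0/12 (H0) depth=12
  Q 248.192.80.150: descend 111110001100 ; hops seen [H0] ; pick H0
  + 25.0.0.0/8 (H2) depth=8
  Q 188.124.60.84: descend 1 ; hops seen [∅] ; pick no-route
  Q 25.0.51.108: descend 00011001 ; hops seen [H2] ; pick H2
  + 248.200.0.0/13 (H0) depth=13
  + 25.199.30.224/29 (H1) depth=29
  + 0.0.0.0/0 (H1) depth=0
  + 248.200.61.208/32 (H2) depth=32
  + 25.128.0.0/9 (H2) depth=9
  + 25.199.30.229/32 (H1) depth=32
  + 25.192.0.0/10 (H2) depth=10
  Q 195.181.235.249: descend 110000111011010111101011 ; hops seen [H1,H2] ; pick H2
  Q 248.200.0.0: descend 111110001100100000 ; hops seen [H1,H0,H0] ; pick H0
  Q 25.199.30.229: descend 00011001110001110001111011100101 ; hops seen [H1,H2,H2,H2,H1,H1] ; pick H1
  Q 70.160.223.171: descend 0 ; hops seen [H1] ; pick H1
  Q 248.200.61.208: descend 11111000110010000011110111010000 ; hops seen [H1,H0,H0,H2] ; pick H2
  + 25.192.0.0/11 (H1) depth=11
  + 195.181.235.208/28 (H1) depth=28
  + 195.0.0.0/8 (H2) depth=8
  - 195.0.0.0/8 clear@8
  + 0.0.0.0/0 (H1) depth=0
  + 25.199.30.229/32 (H1) depth=32
  + 25.199.30.229/32 (H0) depth=32
  Q 248.195.33.86: descend 111110001100 ; hops seen [H1,H0] ; pick H0
  Q 248.200.61.208: descend 11111000110010000011110111010000 ; hops seen [H1,H0,H0,H2] ; pick H2
  Q 195.181.235.3: descend 110000111011010111101011 ; hops seen [H1,H2] ; pick H2
  + 195.181.224.0/20 (H2) depth=20

== LOOKUPS ==
["H0","no-route","H2","H2","H0","H1","H1","H2","H0","H2","H2"]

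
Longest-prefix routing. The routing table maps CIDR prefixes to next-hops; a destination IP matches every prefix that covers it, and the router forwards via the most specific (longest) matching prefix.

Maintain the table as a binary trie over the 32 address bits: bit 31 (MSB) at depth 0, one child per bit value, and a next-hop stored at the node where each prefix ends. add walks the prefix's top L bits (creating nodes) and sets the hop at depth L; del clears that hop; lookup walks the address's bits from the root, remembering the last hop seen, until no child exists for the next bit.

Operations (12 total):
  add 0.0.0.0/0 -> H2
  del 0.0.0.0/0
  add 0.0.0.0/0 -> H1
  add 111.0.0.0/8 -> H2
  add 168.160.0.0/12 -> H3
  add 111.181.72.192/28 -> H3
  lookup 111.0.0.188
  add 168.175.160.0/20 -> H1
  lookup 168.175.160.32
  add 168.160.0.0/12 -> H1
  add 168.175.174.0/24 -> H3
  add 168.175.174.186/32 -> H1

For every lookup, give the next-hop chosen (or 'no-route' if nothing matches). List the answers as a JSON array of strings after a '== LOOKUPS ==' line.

Trace:
  + 0.0.0.0/0 (H2) depth=0
  - 0.0.0.0/0 clear@0
  + 0.0.0.0/0 (H1) depth=0
  + 111.0.0.0/8 (H2) depth=8
  + 168.160.0.0/12 (H3) depth=12
  + 111.181.72.192/28 (H3) depth=28
  Q 111.0.0.188: descend 01101111 ; hops seen [H1,H2] ; pick H2
  + 168.175.160.0/20 (H1) depth=20
  Q 168.175.160.32: descend 10101000101011111010 ; hops seen [H1,H3,H1] ; pick H1
  + 168.160.0.0/12 (H1) depth=12
  + 168.175.174.0/24 (H3) depth=24
  + 168.175.174.186/32 (H1) depth=32

== LOOKUPS ==
["H2","H1"]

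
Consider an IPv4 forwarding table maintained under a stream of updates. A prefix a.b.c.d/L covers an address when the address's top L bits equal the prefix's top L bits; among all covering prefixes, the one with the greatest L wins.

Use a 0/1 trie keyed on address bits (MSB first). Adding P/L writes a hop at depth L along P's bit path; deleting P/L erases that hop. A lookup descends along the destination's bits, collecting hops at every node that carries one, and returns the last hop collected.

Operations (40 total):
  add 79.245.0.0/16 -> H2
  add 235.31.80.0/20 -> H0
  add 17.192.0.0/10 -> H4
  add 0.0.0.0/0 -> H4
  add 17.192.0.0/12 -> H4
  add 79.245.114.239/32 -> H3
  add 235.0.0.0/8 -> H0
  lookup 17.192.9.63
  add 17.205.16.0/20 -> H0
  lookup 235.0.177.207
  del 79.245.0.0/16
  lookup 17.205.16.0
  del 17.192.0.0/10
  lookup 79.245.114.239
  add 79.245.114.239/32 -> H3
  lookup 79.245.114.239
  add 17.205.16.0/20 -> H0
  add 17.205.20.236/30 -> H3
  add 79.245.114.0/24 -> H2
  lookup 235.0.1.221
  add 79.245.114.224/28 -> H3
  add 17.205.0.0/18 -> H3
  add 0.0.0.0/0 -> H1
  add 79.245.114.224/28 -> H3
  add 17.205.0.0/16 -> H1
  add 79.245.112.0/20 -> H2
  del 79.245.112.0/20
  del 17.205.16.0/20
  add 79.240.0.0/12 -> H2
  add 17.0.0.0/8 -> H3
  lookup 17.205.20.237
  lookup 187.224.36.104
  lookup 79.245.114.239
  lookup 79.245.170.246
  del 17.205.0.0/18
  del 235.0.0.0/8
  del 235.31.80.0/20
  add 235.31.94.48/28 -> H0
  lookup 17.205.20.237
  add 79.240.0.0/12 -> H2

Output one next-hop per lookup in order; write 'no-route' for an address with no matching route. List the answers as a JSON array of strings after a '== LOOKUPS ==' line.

Process each operation:
  add 79.245.0.0/16 -> H2 at depth 16
  add 235.31.80.0/20 -> H0 at depth 20
  add 17.192.0.0/10 -> H4 at depth 10
  add 0.0.0.0/0 -> H4 at depth 0
  add 17.192.0.0/12 -> H4 at depth 12
  add 79.245.114.239/32 -> H3 at depth 32
  add 235.0.0.0/8 -> H0 at depth 8
  lookup 17.192.9.63: bits 000100011100 walk d0:H4→d1:-→d2:-→d3:-→d4:-→d5:-→d6:-→d7:-→d8:-→d9:-→d10:H4→d11:-→d12:H4 -> H4
  add 17.205.16.0/20 -> H0 at depth 20
  lookup 235.0.177.207: bits 11101011000 walk d0:H4→d1:-→d2:-→d3:-→d4:-→d5:-→d6:-→d7:-→d8:H0→d9:-→d10:-→d11:- -> H0
  del 79.245.0.0/16 (clear depth 16)
  lookup 17.205.16.0: bits 00010001110011010001 walk d0:H4→d1:-→d2:-→d3:-→d4:-→d5:-→d6:-→d7:-→d8:-→d9:-→d10:H4→d11:-→d12:H4→d13:-→d14:-→d15:-→d16:-→d17:-→d18:-→d19:-→d20:H0 -> H0
  del 17.192.0.0/10 (clear depth 10)
  lookup 79.245.114.239: bits 01001111111101010111001011101111 walk d0:H4→d1:-→d2:-→d3:-→d4:-→d5:-→d6:-→d7:-→d8:-→d9:-→d10:-→d11:-→d12:-→d13:-→d14:-→d15:-→d16:-→d17:-→d18:-→d19:-→d20:-→d21:-→d22:-→d23:-→d24:-→d25:-→d26:-→d27:-→d28:-→d29:-→d30:-→d31:-→d32:H3 -> H3
  add 79.245.114.239/32 -> H3 at depth 32
  lookup 79.245.114.239: bits 01001111111101010111001011101111 walk d0:H4→d1:-→d2:-→d3:-→d4:-→d5:-→d6:-→d7:-→d8:-→d9:-→d10:-→d11:-→d12:-→d13:-→d14:-→d15:-→d16:-→d17:-→d18:-→d19:-→d20:-→d21:-→d22:-→d23:-→d24:-→d25:-→d26:-→d27:-→d28:-→d29:-→d30:-→d31:-→d32:H3 -> H3
  add 17.205.16.0/20 -> H0 at depth 20
  add 17.205.20.236/30 -> H3 at depth 30
  add 79.245.114.0/24 -> H2 at depth 24
  lookup 235.0.1.221: bits 11101011000 walk d0:H4→d1:-→d2:-→d3:-→d4:-→d5:-→d6:-→d7:-→d8:H0→d9:-→d10:-→d11:- -> H0
  add 79.245.114.224/28 -> H3 at depth 28
  add 17.205.0.0/18 -> H3 at depth 18
  add 0.0.0.0/0 -> H1 at depth 0
  add 79.245.114.224/28 -> H3 at depth 28
  add 17.205.0.0/16 -> H1 at depth 16
  add 79.245.112.0/20 -> H2 at depth 20
  del 79.245.112.0/20 (clear depth 20)
  del 17.205.16.0/20 (clear depth 20)
  add 79.240.0.0/12 -> H2 at depth 12
  add 17.0.0.0/8 -> H3 at depth 8
  lookup 17.205.20.237: bits 000100011100110100010100111011 walk d0:H1→d1:-→d2:-→d3:-→d4:-→d5:-→d6:-→d7:-→d8:H3→d9:-→d10:-→d11:-→d12:H4→d13:-→d14:-→d15:-→d16:H1→d17:-→d18:H3→d19:-→d20:-→d21:-→d22:-→d23:-→d24:-→d25:-→d26:-→d27:-→d28:-→d29:-→d30:H3 -> H3
  lookup 187.224.36.104: bits 1 walk d0:H1→d1:- -> H1
  lookup 79.245.114.239: bits 01001111111101010111001011101111 walk d0:H1→d1:-→d2:-→d3:-→d4:-→d5:-→d6:-→d7:-→d8:-→d9:-→d10:-→d11:-→d12:H2→d13:-→d14:-→d15:-→d16:-→d17:-→d18:-→d19:-→d20:-→d21:-→d22:-→d23:-→d24:H2→d25:-→d26:-→d27:-→d28:H3→d29:-→d30:-→d31:-→d32:H3 -> H3
  lookup 79.245.170.246: bits 0100111111110101 walk d0:H1→d1:-→d2:-→d3:-→d4:-→d5:-→d6:-→d7:-→d8:-→d9:-→d10:-→d11:-→d12:H2→d13:-→d14:-→d15:-→d16:- -> H2
  del 17.205.0.0/18 (clear depth 18)
  del 235.0.0.0/8 (clear depth 8)
  del 235.31.80.0/20 (clear depth 20)
  add 235.31.94.48/28 -> H0 at depth 28
  lookup 17.205.20.237: bits 000100011100110100010100111011 walk d0:H1→d1:-→d2:-→d3:-→d4:-→d5:-→d6:-→d7:-→d8:H3→d9:-→d10:-→d11:-→d12:H4→d13:-→d14:-→d15:-→d16:H1→d17:-→d18:-→d19:-→d20:-→d21:-→d22:-→d23:-→d24:-→d25:-→d26:-→d27:-→d28:-→d29:-→d30:H3 -> H3
  add 79.240.0.0/12 -> H2 at depth 12

== LOOKUPS ==
["H4","H0","H0","H3","H3","H0","H3","H1","H3","H2","H3"]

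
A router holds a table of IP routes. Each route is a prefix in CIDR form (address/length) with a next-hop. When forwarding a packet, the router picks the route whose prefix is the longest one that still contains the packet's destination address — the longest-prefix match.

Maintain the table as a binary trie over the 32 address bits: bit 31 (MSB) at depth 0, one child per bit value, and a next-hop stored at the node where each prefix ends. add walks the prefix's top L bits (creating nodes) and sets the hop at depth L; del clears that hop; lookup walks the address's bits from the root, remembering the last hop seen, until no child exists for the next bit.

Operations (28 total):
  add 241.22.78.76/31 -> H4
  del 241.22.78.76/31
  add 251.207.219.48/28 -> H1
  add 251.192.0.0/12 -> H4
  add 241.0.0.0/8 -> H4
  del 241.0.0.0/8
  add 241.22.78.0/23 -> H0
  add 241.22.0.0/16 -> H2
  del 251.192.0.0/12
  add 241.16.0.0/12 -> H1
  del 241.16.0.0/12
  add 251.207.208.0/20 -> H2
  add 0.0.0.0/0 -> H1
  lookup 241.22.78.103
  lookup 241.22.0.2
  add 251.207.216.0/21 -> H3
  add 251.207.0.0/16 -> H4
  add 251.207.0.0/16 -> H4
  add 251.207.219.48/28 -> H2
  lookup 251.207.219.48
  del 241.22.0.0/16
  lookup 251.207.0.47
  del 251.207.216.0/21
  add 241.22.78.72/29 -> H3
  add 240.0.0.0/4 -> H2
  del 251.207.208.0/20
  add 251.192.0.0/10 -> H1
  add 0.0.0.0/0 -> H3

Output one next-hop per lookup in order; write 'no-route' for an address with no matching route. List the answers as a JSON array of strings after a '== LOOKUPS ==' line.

Process each operation:
  add 241.22.78.76/31 -> H4 at depth 31
  del 241.22.78.76/31 (clear depth 31)
  add 251.207.219.48/28 -> H1 at depth 28
  add 251.192.0.0/12 -> H4 at depth 12
  add 241.0.0.0/8 -> H4 at depth 8
  del 241.0.0.0/8 (clear depth 8)
  add 241.22.78.0/23 -> H0 at depth 23
  add 241.22.0.0/16 -> H2 at depth 16
  del 251.192.0.0/12 (clear depth 12)
  add 241.16.0.0/12 -> H1 at depth 12
  del 241.16.0.0/12 (clear depth 12)
  add 251.207.208.0/20 -> H2 at depth 20
  add 0.0.0.0/0 -> H1 at depth 0
  ? 241.22.78.103  path d0:H1→d1:-→d2:-→d3:-→d4:-→d5:-→d6:-→d7:-→d8:-→d9:-→d10:-→d11:-→d12:-→d13:-→d14:-→d15:-→d16:H2→d17:-→d18:-→d19:-→d20:-→d21:-→d22:-→d23:H0→d24:-→d25:-→d26:-  best=H0
  ? 241.22.0.2  path d0:H1→d1:-→d2:-→d3:-→d4:-→d5:-→d6:-→d7:-→d8:-→d9:-→d10:-→d11:-→d12:-→d13:-→d14:-→d15:-→d16:H2→d17:-  best=H2
  add 251.207.216.0/21 -> H3 at depth 21
  add 251.207.0.0/16 -> H4 at depth 16
  add 251.207.0.0/16 -> H4 at depth 16
  add 251.207.219.48/28 -> H2 at depth 28
  ? 251.207.219.48  path d0:H1→d1:-→d2:-→d3:-→d4:-→d5:-→d6:-→d7:-→d8:-→d9:-→d10:-→d11:-→d12:-→d13:-→d14:-→d15:-→d16:H4→d17:-→d18:-→d19:-→d20:H2→d21:H3→d22:-→d23:-→d24:-→d25:-→d26:-→d27:-→d28:H2  best=H2
  del 241.22.0.0/16 (clear depth 16)
  ? 251.207.0.47  path d0:H1→d1:-→d2:-→d3:-→d4:-→d5:-→d6:-→d7:-→d8:-→d9:-→d10:-→d11:-→d12:-→d13:-→d14:-→d15:-→d16:H4  best=H4
  del 251.207.216.0/21 (clear depth 21)
  add 241.22.78.72/29 -> H3 at depth 29
  add 240.0.0.0/4 -> H2 at depth 4
  del 251.207.208.0/20 (clear depth 20)
  add 251.192.0.0/10 -> H1 at depth 10
  add 0.0.0.0/0 -> H3 at depth 0

== LOOKUPS ==
["H0","H2","H2","H4"]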